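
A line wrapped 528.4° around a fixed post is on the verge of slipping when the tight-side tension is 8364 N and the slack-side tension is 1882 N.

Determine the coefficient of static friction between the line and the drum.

T₂/T₁ = e^{μβ} → μ = ln(T₂/T₁)/β.
β = 528.4° = 9.222 rad.
μ = ln(8364/1882)/9.222 = ln(4.444)/9.222 = 0.162.

μ ≈ 0.162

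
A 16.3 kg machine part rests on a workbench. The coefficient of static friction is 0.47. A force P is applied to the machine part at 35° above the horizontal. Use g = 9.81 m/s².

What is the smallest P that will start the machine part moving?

P ≈ 69 N

N = m g − P sin α (the pull lifts the machine part).
At impending slip, P cos α = μ_s N = μ_s (m g − P sin α).
Solving: P (cos α + μ_s sin α) = μ_s m g → P = 0.47×160/(cos 35° + 0.47 sin 35°) = 75.2/1.089 = 69 N.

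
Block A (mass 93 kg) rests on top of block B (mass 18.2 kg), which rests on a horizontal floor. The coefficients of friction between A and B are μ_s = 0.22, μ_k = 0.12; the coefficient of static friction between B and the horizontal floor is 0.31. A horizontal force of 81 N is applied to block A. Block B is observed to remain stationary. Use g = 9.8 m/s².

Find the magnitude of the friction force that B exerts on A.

f ≈ 81 N

Normal force at the A–B interface: N₁ = m_A g = 911.4 N.
Maximum static friction on A from B: μ_s N₁ = 0.22×911.4 = 200.5 N.
Since P = 81 N ≤ 200.5 N, A does not slip on B; friction on A equals P = 81 N.
By Newton's third law B feels 81 N forward from A. With B stationary, the floor's static friction on B balances it: f₂ = 81 N (well within μ_s(m_A+m_B)g = 337.8 N).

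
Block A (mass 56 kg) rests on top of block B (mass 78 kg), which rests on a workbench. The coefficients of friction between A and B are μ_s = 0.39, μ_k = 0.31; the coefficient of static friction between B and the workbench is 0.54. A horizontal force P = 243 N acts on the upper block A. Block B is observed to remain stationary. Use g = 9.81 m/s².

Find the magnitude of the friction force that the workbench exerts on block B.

Between the blocks, N₁ = m_A g = 549.4 N.
Maximum static friction on A from B: μ_s N₁ = 0.39×549.4 = 214.3 N.
P = 243 N exceeds that limit, so A slips over B and the interface friction becomes kinetic: f₁ = μ_k N₁ = 0.31×549.4 = 170 N.
B experiences an equal 170 N forward from A (third law). B is in equilibrium, so the floor supplies f₂ = 170 N of static friction (limit μ_s(m_A+m_B)g = 709.9 N, not exceeded).

f ≈ 170 N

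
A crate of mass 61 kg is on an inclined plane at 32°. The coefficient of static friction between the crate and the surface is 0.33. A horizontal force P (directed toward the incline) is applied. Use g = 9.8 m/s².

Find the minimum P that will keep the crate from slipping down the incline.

The crate tends to slide down (tan θ > μ_s), so at the point of impending slip friction acts up-slope at its limit: f = μ_s N.
Perpendicular to the incline: N = m g cos θ + P sin θ.
Along the incline: P cos θ + μ_s N = m g sin θ, i.e. P cos θ + μ_s (m g cos θ + P sin θ) = m g sin θ.
Solving, P (cos θ + μ_s sin θ) = m g (sin θ − μ_s cos θ), so P = 598×0.2501/1.023 = 146 N.

P_min ≈ 146 N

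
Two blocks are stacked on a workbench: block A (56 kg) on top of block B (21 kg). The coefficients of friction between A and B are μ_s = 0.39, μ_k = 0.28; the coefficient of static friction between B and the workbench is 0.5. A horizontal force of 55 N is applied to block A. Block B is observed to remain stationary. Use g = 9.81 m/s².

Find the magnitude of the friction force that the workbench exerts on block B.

f ≈ 55 N

Normal force at the A–B interface: N₁ = m_A g = 549.4 N.
So the A–B interface can sustain at most μ_s N₁ = 214.3 N of static friction.
P = 55 N is within that limit, so A and B move together (both at rest); the A–B friction is simply f₁ = P = 55 N.
By Newton's third law B feels 55 N forward from A. With B stationary, the floor's static friction on B balances it: f₂ = 55 N (well within μ_s(m_A+m_B)g = 377.7 N).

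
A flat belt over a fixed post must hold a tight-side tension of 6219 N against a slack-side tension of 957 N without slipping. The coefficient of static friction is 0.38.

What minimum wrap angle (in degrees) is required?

T₂/T₁ = e^{μβ} → β = ln(T₂/T₁)/μ.
β = ln(6219/957)/0.38 = 1.872/0.38 = 4.925 rad.
In degrees: β = 4.925 × 180/π = 282°.

β_min ≈ 282°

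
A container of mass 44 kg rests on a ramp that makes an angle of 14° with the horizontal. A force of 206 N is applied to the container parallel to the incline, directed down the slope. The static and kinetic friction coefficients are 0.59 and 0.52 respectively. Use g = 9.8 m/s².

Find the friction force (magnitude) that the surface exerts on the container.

Perpendicular to the surface, N = m g cos θ = 44·9.8·cos 14° = 418.4 N.
For equilibrium along the incline the friction force must supply f = m g sin θ + P = 104.3 + 206 = 310.3 N (positive meaning up-slope).
Maximum static friction available: μ_s N = 0.59 × 418.4 = 246.9 N.
|310.3| exceeds 246.9 N, so the container slips down-slope; friction is kinetic, f = μ_k N = 0.52×418.4 = 218 N.

f ≈ 218 N (up the incline)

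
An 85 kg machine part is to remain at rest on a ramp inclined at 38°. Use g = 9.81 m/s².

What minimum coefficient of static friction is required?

μ_s,min ≈ 0.781

At the slip threshold m g sin θ = μ_s m g cos θ, so μ_s,min = tan θ.
μ_s,min = tan 38° = 0.781.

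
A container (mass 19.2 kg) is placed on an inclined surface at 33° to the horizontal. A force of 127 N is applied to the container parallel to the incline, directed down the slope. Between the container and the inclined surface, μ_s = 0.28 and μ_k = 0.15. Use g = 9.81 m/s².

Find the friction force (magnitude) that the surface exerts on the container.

f ≈ 23.7 N (up the incline)

Normal force: N = m g cos θ = 19.2 × 9.81 × cos 33° = 158 N.
Parallel to the incline, ΣF = 0 gives f = m g sin θ + P = 102.6 + 127 = 229.6 N (up-slope positive).
Maximum static friction available: μ_s N = 0.28 × 158 = 44.23 N.
|229.6| exceeds 44.23 N, so the container slips down-slope; friction is kinetic, f = μ_k N = 0.15×158 = 23.7 N.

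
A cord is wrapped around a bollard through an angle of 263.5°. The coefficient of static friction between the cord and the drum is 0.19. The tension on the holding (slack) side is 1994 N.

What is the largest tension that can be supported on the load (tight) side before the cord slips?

At impending slip the capstan equation gives T₂/T₁ = e^{μβ} with β in radians.
β = 263.5° × π/180 = 4.599 rad.
e^{μβ} = e^{0.19×4.599} = 2.396.
T₂ = T₁ · e^{μβ} = 1994 × 2.396 = 4780 N.

T_max ≈ 4780 N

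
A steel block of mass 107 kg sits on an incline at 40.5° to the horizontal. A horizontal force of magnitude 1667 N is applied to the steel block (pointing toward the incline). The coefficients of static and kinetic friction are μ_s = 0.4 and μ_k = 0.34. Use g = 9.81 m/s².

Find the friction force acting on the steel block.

The horizontal push has a component P sin θ into the surface, so N = m g cos θ + P sin θ = 798.2 + 1083 = 1881 N.
Along the incline, the net driving force (taking up-slope positive) is P cos θ − m g sin θ = 1268 − 681.7 = 585.9 N, so equilibrium requires friction f = -585.9 N (down-slope).
The limit of static friction is μ_s N = 752.3 N.
|f_req| = 585.9 ≤ 752.3 N → the steel block is in equilibrium; friction equals the required value.

f ≈ 586 N (down the incline)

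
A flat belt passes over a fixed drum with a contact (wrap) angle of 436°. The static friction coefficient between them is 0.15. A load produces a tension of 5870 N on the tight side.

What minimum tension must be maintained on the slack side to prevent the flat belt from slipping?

Capstan equation at impending slip: T_tight/T_slack = e^{μβ}.
β = 436° = 7.61 rad; e^{μβ} = e^{0.15×7.61} = 3.131.
T_slack = T_tight / e^{μβ} = 5870 / 3.131 = 1870 N.

T_min ≈ 1870 N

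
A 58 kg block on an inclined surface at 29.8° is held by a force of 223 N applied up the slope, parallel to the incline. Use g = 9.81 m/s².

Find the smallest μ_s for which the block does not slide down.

μ_s,min ≈ 0.121

N = m g cos θ = 493.7 N.
Friction must make up the shortfall along the incline: f = m g sin θ − P = 282.8 − 223 = 59.77 N.
At the threshold f = μ_s N, so μ_s,min = 59.77/493.7 = 0.121.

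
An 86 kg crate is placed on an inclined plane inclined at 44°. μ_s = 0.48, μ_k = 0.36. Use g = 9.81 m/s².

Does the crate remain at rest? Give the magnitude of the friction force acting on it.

N = m g cos θ = 607 N.
Down-slope weight component: m g sin θ = 586 N.
μ_s N = 291 N.
586 > 291 N, so it slides; kinetic friction f = μ_k N = 0.36×607 = 218 N.

f ≈ 218 N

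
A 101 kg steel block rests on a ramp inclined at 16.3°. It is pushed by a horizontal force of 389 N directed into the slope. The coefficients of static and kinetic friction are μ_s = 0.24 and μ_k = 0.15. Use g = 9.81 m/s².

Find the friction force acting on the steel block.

Resolve perpendicular to the incline: N = m g cos θ + P sin θ = 101×9.81×cos 16.3° + 389×sin 16.3° = 1060 N.
Along the incline, the net driving force (taking up-slope positive) is P cos θ − m g sin θ = 373.4 − 278.1 = 95.28 N, so equilibrium requires friction f = -95.28 N (down-slope).
The limit of static friction is μ_s N = 254.4 N.
|f_req| = 95.28 ≤ 254.4 N → the steel block is in equilibrium; friction equals the required value.

f ≈ 95.3 N (down the incline)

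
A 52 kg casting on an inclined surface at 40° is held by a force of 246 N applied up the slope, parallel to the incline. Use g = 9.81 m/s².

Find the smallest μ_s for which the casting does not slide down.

μ_s,min ≈ 0.21

N = m g cos θ = 390.8 N.
Friction must make up the shortfall along the incline: f = m g sin θ − P = 327.9 − 246 = 81.9 N.
At the threshold f = μ_s N, so μ_s,min = 81.9/390.8 = 0.21.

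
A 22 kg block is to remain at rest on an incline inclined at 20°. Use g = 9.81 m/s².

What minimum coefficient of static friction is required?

μ_s,min ≈ 0.364

At the slip threshold m g sin θ = μ_s m g cos θ, so μ_s,min = tan θ.
μ_s,min = tan 20° = 0.364.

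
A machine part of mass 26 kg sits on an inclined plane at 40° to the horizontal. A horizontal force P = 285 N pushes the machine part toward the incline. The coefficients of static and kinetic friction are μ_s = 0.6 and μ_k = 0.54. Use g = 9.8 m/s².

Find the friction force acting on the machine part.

f ≈ 54.5 N (down the incline)

Normal direction: N = m g cos θ + P sin θ = 378.4 N.
Parallel to the incline: P cos θ − m g sin θ = 218.3 − 163.8 = 54.54 N; the friction needed to balance this is 54.54 N acting down the slope.
Maximum static friction: μ_s N = 0.6 × 378.4 = 227 N.
Since 54.54 N is within the 227 N limit, the machine part stays put and friction is exactly 54.5 N.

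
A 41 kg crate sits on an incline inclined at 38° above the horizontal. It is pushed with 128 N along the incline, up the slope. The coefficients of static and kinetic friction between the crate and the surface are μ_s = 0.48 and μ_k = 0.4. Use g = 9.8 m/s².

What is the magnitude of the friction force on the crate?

The normal reaction is N = m g cos θ = 316.6 N.
Parallel to the incline, ΣF = 0 gives f = m g sin θ − P = 247.4 − 128 = 119.4 N (up-slope positive).
Static friction can supply at most μ_s N = 152 N.
Since |119.4| ≤ 152 N, the crate remains in static equilibrium and friction takes exactly the required value.

f ≈ 119 N (up the incline)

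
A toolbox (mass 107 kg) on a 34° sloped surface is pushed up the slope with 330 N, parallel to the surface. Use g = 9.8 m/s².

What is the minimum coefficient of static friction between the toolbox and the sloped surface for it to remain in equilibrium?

N = m g cos θ = 869.3 N.
Friction must make up the shortfall along the incline: f = m g sin θ − P = 586.4 − 330 = 256.4 N.
At the threshold f = μ_s N, so μ_s,min = 256.4/869.3 = 0.295.

μ_s,min ≈ 0.295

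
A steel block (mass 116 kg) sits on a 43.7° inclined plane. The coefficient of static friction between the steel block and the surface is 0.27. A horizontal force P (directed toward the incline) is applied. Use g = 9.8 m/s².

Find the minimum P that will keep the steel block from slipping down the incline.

The steel block tends to slide down (tan θ > μ_s), so at the point of impending slip friction acts up-slope at its limit: f = μ_s N.
Perpendicular to the incline: N = m g cos θ + P sin θ.
Along the incline: P cos θ + μ_s N = m g sin θ, i.e. P cos θ + μ_s (m g cos θ + P sin θ) = m g sin θ.
Solving, P (cos θ + μ_s sin θ) = m g (sin θ − μ_s cos θ), so P = 1140×0.4957/0.9095 = 620 N.

P_min ≈ 620 N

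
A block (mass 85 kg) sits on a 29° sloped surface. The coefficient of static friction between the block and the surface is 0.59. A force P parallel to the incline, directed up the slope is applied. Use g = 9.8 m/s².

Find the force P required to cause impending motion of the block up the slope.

P ≈ 834 N

At impending motion up the slope, friction acts down-slope at its limit: f = μ_s N.
P is parallel to the surface, so N = m g cos θ = 729 N.
Along the incline: P = m g sin θ + μ_s N = 404 + 0.59×729 = 834 N.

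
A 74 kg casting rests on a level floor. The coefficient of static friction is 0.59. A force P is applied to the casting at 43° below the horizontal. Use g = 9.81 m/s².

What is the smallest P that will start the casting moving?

N = m g + P sin α (the push presses the casting into the level floor).
At impending slip, P cos α = μ_s N = μ_s (m g + P sin α).
Solving: P (cos α − μ_s sin α) = μ_s m g → P = 0.59×726/(cos 43° − 0.59 sin 43°) = 428/0.329 = 1300 N.

P ≈ 1300 N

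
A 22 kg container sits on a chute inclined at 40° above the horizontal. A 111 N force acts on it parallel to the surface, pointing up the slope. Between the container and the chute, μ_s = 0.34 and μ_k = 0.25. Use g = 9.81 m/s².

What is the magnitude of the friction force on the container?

f ≈ 27.7 N (up the incline)

Perpendicular to the surface, N = m g cos θ = 22·9.81·cos 40° = 165.3 N.
For equilibrium along the incline the friction force must supply f = m g sin θ − P = 138.7 − 111 = 27.73 N (positive meaning up-slope).
Static friction can supply at most μ_s N = 56.21 N.
Since |27.73| ≤ 56.21 N, static friction is sufficient; f equals the required value, not μ_s N.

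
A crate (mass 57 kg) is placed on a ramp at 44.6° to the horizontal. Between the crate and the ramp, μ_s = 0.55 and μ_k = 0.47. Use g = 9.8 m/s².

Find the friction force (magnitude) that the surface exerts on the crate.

The normal reaction is N = m g cos θ = 397.7 N.
For equilibrium along the incline, friction must balance the weight component: f = m g sin θ = 392.2 N up the slope.
The static-friction ceiling is μ_s N = 0.55 × 397.7 = 218.8 N.
|392.2| exceeds 218.8 N, so the crate slips down-slope; friction is kinetic, f = μ_k N = 0.47×397.7 = 187 N.

f ≈ 187 N (up the incline)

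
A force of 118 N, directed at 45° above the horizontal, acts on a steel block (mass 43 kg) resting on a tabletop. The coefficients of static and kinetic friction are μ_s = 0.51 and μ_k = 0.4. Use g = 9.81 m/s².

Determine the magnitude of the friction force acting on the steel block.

f ≈ 83.4 N

Vertical equilibrium gives N = m g − P sin α = 338.4 N.
The horizontal driving force is P cos α = 83.44 N, so equilibrium needs friction f = 83.44 N.
μ_s N = 0.51 × 338.4 = 172.6 N.
83.44 ≤ 172.6 N → static; friction equals the required 83.4 N.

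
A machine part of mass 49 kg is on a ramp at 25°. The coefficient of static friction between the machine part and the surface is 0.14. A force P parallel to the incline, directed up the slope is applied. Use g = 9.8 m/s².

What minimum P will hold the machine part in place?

P_min ≈ 142 N

The machine part tends to slide down (tan θ > μ_s), so at the point of impending slip friction acts up-slope at its limit: f = μ_s N.
P is parallel to the surface, so N = m g cos θ = 435 N.
Along the incline: P + μ_s N = m g sin θ, so P = 203 − 0.14×435 = 142 N.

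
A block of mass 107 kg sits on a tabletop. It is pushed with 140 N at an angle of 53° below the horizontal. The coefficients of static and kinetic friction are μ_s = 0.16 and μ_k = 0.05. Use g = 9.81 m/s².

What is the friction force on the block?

Vertical equilibrium gives N = m g + P sin α = 1161 N.
Horizontally, friction must balance P cos α = 84.25 N.
The static-friction limit is μ_s N = 185.8 N.
Since 84.25 N does not exceed the limit, the block stays at rest and f = 84.3 N.

f ≈ 84.3 N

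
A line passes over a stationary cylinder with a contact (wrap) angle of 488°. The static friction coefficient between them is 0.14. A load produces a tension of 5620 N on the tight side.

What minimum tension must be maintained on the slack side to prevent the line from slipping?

T_min ≈ 1710 N

Capstan equation at impending slip: T_tight/T_slack = e^{μβ}.
β = 488° = 8.517 rad; e^{μβ} = e^{0.14×8.517} = 3.295.
T_slack = T_tight / e^{μβ} = 5620 / 3.295 = 1710 N.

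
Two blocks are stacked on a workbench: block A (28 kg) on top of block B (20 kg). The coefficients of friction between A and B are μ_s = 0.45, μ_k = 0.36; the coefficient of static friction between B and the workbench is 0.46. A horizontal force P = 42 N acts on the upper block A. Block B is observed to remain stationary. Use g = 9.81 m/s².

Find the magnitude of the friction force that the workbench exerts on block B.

Normal force at the A–B interface: N₁ = m_A g = 274.7 N.
Maximum static friction on A from B: μ_s N₁ = 0.45×274.7 = 123.6 N.
Since P = 42 N ≤ 123.6 N, A does not slip on B; friction on A equals P = 42 N.
B experiences an equal 42 N forward from A (third law). B is in equilibrium, so the floor supplies f₂ = 42 N of static friction (limit μ_s(m_A+m_B)g = 216.6 N, not exceeded).

f ≈ 42 N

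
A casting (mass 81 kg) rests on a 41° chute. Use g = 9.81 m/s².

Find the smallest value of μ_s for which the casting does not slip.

μ_s,min ≈ 0.869

At the slip threshold m g sin θ = μ_s m g cos θ, so μ_s,min = tan θ.
μ_s,min = tan 41° = 0.869.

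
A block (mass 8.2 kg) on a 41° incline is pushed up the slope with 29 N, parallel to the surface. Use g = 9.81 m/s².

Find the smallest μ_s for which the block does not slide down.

μ_s,min ≈ 0.392

N = m g cos θ = 60.71 N.
Friction must make up the shortfall along the incline: f = m g sin θ − P = 52.77 − 29 = 23.77 N.
At the threshold f = μ_s N, so μ_s,min = 23.77/60.71 = 0.392.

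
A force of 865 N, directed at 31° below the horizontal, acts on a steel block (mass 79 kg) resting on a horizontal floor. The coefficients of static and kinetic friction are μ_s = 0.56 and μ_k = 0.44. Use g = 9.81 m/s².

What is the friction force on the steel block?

Vertical equilibrium gives N = m g + P sin α = 1220 N.
For equilibrium, f = P cos α = 865×cos 31° = 741.4 N.
μ_s N = 0.56 × 1220 = 683.5 N.
The required friction exceeds μ_s N, so the steel block moves and f = μ_k N = 537 N.

f ≈ 537 N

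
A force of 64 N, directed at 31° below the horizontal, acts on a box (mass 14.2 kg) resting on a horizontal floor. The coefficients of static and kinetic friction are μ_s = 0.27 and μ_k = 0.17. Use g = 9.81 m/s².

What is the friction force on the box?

f ≈ 29.3 N

The vertical component of P adds to the normal force: N = m g + P sin α = 139.3 + 32.96 = 172.3 N.
Horizontally, friction must balance P cos α = 54.86 N.
μ_s N = 0.27 × 172.3 = 46.51 N.
54.86 > 46.51 N → the box slides; f = μ_k N = 0.17×172.3 = 29.3 N.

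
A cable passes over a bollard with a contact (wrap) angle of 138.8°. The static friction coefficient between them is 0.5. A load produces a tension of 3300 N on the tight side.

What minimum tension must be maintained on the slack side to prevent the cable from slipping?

Capstan equation at impending slip: T_tight/T_slack = e^{μβ}.
β = 138.8° = 2.423 rad; e^{μβ} = e^{0.5×2.423} = 3.358.
T_slack = T_tight / e^{μβ} = 3300 / 3.358 = 983 N.

T_min ≈ 983 N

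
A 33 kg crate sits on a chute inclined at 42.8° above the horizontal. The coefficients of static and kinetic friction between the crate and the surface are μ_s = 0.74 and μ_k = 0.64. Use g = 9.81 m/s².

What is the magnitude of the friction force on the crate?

The normal reaction is N = m g cos θ = 237.5 N.
For equilibrium along the incline, friction must balance the weight component: f = m g sin θ = 220 N up the slope.
Static friction can supply at most μ_s N = 175.8 N.
Since |220| > 175.8 N, static friction cannot hold it; the crate slides down the incline and kinetic friction applies: f = μ_k N = 0.64 × 237.5 = 152 N.

f ≈ 152 N (up the incline)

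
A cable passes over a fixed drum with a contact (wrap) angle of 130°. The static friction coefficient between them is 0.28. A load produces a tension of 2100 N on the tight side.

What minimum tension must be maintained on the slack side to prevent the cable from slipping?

Capstan equation at impending slip: T_tight/T_slack = e^{μβ}.
β = 130° = 2.269 rad; e^{μβ} = e^{0.28×2.269} = 1.888.
T_slack = T_tight / e^{μβ} = 2100 / 1.888 = 1110 N.

T_min ≈ 1110 N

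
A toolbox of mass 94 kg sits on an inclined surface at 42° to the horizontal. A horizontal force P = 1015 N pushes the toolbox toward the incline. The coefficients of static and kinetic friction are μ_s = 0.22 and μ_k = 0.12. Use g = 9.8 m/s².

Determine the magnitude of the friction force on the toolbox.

The horizontal push has a component P sin θ into the surface, so N = m g cos θ + P sin θ = 684.6 + 679.2 = 1364 N.
Parallel to the incline: P cos θ − m g sin θ = 754.3 − 616.4 = 137.9 N; the friction needed to balance this is 137.9 N acting down the slope.
The limit of static friction is μ_s N = 300 N.
Since 137.9 N is within the 300 N limit, the toolbox stays put and friction is exactly 138 N.

f ≈ 138 N (down the incline)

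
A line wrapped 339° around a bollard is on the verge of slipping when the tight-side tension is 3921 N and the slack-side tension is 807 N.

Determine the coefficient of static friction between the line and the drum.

μ ≈ 0.267

T₂/T₁ = e^{μβ} → μ = ln(T₂/T₁)/β.
β = 339° = 5.917 rad.
μ = ln(3921/807)/5.917 = ln(4.859)/5.917 = 0.267.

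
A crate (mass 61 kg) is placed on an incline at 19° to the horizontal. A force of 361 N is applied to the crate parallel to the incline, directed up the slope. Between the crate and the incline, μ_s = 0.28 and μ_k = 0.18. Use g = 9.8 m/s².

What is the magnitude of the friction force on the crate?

Normal force: N = m g cos θ = 61 × 9.8 × cos 19° = 565.2 N.
For equilibrium along the incline the friction force must supply f = m g sin θ − P = 194.6 − 361 = -166.4 N (positive meaning up-slope).
Maximum static friction available: μ_s N = 0.28 × 565.2 = 158.3 N.
|-166.4| exceeds 158.3 N, so the crate slips up-slope; friction is kinetic, f = μ_k N = 0.18×565.2 = 102 N.

f ≈ 102 N (down the incline)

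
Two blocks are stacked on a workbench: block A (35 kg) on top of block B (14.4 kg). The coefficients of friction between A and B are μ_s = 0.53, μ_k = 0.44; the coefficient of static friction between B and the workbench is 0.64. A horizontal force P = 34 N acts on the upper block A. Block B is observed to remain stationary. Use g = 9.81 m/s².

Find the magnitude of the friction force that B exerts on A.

Normal force at the A–B interface: N₁ = m_A g = 343.4 N.
So the A–B interface can sustain at most μ_s N₁ = 182 N of static friction.
Since P = 34 N ≤ 182 N, A does not slip on B; friction on A equals P = 34 N.
By Newton's third law B feels 34 N forward from A. With B stationary, the floor's static friction on B balances it: f₂ = 34 N (well within μ_s(m_A+m_B)g = 310.2 N).

f ≈ 34 N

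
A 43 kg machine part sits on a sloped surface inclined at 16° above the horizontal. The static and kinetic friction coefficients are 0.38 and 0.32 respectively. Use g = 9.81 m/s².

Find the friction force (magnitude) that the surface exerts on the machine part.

f ≈ 116 N (up the incline)

Normal force: N = m g cos θ = 43 × 9.81 × cos 16° = 405.5 N.
Along the slope the weight component is m g sin θ = 116.3 N; friction must supply exactly this, acting up-slope.
The static-friction ceiling is μ_s N = 0.38 × 405.5 = 154.1 N.
Since |116.3| ≤ 154.1 N, the machine part remains in static equilibrium and friction takes exactly the required value.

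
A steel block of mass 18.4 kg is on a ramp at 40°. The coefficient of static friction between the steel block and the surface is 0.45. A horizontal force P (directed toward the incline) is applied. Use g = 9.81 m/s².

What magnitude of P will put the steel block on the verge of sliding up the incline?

At impending motion up the slope, friction acts down-slope at its limit: f = μ_s N.
Perpendicular to the incline: N = m g cos θ + P sin θ.
Along the incline: P cos θ = m g sin θ + μ_s N = m g sin θ + μ_s (m g cos θ + P sin θ).
Solving, P (cos θ − μ_s sin θ) = m g (sin θ + μ_s cos θ), so P = 18.4×9.81×(sin 40° + 0.45 cos 40°)/(cos 40° − 0.45 sin 40°) = 181×0.9875/0.4768 = 374 N.

P ≈ 374 N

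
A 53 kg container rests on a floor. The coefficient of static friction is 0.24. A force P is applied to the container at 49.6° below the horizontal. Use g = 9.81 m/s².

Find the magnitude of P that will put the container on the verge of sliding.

P ≈ 268 N

N = m g + P sin α (the push presses the container into the floor).
At impending slip, P cos α = μ_s N = μ_s (m g + P sin α).
Solving: P (cos α − μ_s sin α) = μ_s m g → P = 0.24×520/(cos 49.6° − 0.24 sin 49.6°) = 125/0.4654 = 268 N.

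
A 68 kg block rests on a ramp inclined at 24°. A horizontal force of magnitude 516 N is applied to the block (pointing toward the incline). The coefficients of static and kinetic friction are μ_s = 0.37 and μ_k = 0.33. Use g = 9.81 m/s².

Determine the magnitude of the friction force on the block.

f ≈ 200 N (down the incline)

The horizontal push has a component P sin θ into the surface, so N = m g cos θ + P sin θ = 609.4 + 209.9 = 819.3 N.
Parallel to the incline: P cos θ − m g sin θ = 471.4 − 271.3 = 200.1 N; the friction needed to balance this is 200.1 N acting down the slope.
Maximum static friction: μ_s N = 0.37 × 819.3 = 303.1 N.
Since 200.1 N is within the 303.1 N limit, the block stays put and friction is exactly 200 N.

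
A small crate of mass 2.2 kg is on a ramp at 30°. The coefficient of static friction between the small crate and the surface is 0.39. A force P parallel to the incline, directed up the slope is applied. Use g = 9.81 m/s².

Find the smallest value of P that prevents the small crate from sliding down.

P_min ≈ 3.5 N

The small crate tends to slide down (tan θ > μ_s), so at the point of impending slip friction acts up-slope at its limit: f = μ_s N.
P is parallel to the surface, so N = m g cos θ = 18.7 N.
Along the incline: P + μ_s N = m g sin θ, so P = 10.8 − 0.39×18.7 = 3.5 N.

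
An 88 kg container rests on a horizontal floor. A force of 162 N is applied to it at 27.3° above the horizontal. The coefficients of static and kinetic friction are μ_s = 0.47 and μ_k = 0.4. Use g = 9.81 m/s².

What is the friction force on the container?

N = m g − P sin α = 863.3 − 162×sin 27.3° = 789 N.
For equilibrium, f = P cos α = 162×cos 27.3° = 144 N.
μ_s N = 0.47 × 789 = 370.8 N.
144 ≤ 370.8 N → static; friction equals the required 144 N.

f ≈ 144 N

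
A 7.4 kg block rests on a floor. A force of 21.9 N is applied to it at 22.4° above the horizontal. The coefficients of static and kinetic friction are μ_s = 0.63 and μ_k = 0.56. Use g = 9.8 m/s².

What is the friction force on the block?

f ≈ 20.2 N

The vertical component of P reduces the normal force: N = m g − P sin α = 72.52 − 8.345 = 64.17 N.
Horizontally, friction must balance P cos α = 20.25 N.
μ_s N = 0.63 × 64.17 = 40.43 N.
Since 20.25 N does not exceed the limit, the block stays at rest and f = 20.2 N.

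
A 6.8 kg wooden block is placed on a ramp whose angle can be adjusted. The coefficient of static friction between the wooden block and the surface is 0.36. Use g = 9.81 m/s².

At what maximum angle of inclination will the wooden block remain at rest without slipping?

θ_max ≈ 19.8°

At the slip threshold, m g sin θ = μ_s · m g cos θ, so tan θ = μ_s.
θ_max = arctan(0.36) = 19.8°.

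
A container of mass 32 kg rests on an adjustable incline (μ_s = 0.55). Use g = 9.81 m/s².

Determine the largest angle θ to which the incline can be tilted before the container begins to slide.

At the slip threshold, m g sin θ = μ_s · m g cos θ, so tan θ = μ_s.
θ_max = arctan(0.55) = 28.8°.

θ_max ≈ 28.8°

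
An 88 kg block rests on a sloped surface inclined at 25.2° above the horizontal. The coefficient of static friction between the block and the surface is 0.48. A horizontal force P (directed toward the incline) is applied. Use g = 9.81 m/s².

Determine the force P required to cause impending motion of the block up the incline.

P ≈ 1060 N

At impending motion up the slope, friction acts down-slope at its limit: f = μ_s N.
Perpendicular to the incline: N = m g cos θ + P sin θ.
Along the incline: P cos θ = m g sin θ + μ_s N = m g sin θ + μ_s (m g cos θ + P sin θ).
Solving, P (cos θ − μ_s sin θ) = m g (sin θ + μ_s cos θ), so P = 88×9.81×(sin 25.2° + 0.48 cos 25.2°)/(cos 25.2° − 0.48 sin 25.2°) = 863×0.8601/0.7005 = 1060 N.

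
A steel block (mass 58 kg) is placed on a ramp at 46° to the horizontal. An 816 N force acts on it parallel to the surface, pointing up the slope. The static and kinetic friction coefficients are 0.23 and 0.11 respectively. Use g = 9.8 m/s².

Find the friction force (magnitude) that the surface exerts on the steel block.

f ≈ 43.4 N (down the incline)

Normal force: N = m g cos θ = 58 × 9.8 × cos 46° = 394.8 N.
Parallel to the incline, ΣF = 0 gives f = m g sin θ − P = 408.9 − 816 = -407.1 N (up-slope positive).
Static friction can supply at most μ_s N = 90.81 N.
|-407.1| exceeds 90.81 N, so the steel block slips up-slope; friction is kinetic, f = μ_k N = 0.11×394.8 = 43.4 N.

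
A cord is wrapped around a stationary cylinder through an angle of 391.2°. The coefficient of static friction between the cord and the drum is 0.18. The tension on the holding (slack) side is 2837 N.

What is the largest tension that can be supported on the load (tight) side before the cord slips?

At impending slip the capstan equation gives T₂/T₁ = e^{μβ} with β in radians.
β = 391.2° × π/180 = 6.828 rad.
e^{μβ} = e^{0.18×6.828} = 3.418.
T₂ = T₁ · e^{μβ} = 2837 × 3.418 = 9700 N.

T_max ≈ 9700 N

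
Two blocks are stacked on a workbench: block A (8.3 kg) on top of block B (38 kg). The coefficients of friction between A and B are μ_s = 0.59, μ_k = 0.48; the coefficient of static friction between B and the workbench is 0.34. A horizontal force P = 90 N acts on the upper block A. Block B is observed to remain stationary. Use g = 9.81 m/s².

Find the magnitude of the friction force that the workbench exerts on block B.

Between the blocks, N₁ = m_A g = 81.42 N.
So the A–B interface can sustain at most μ_s N₁ = 48.04 N of static friction.
Since P = 90 N > 48.04 N, A slides on B; the A–B friction is kinetic: f₁ = μ_k N₁ = 0.48×81.42 = 39.1 N.
B experiences an equal 39.1 N forward from A (third law). B is in equilibrium, so the floor supplies f₂ = 39.1 N of static friction (limit μ_s(m_A+m_B)g = 154.4 N, not exceeded).

f ≈ 39.1 N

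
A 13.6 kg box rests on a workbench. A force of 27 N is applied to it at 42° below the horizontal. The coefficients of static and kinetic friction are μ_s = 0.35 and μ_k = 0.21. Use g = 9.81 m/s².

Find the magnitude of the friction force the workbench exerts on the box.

Vertical equilibrium gives N = m g + P sin α = 151.5 N.
For equilibrium, f = P cos α = 27×cos 42° = 20.06 N.
The static-friction limit is μ_s N = 53.02 N.
Since 20.06 N does not exceed the limit, the box stays at rest and f = 20.1 N.

f ≈ 20.1 N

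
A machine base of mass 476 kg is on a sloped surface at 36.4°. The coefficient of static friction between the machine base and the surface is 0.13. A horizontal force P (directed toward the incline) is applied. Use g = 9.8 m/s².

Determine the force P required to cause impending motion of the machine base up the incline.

At impending motion up the slope, friction acts down-slope at its limit: f = μ_s N.
Perpendicular to the incline: N = m g cos θ + P sin θ.
Along the incline: P cos θ = m g sin θ + μ_s N = m g sin θ + μ_s (m g cos θ + P sin θ).
Solving, P (cos θ − μ_s sin θ) = m g (sin θ + μ_s cos θ), so P = 476×9.8×(sin 36.4° + 0.13 cos 36.4°)/(cos 36.4° − 0.13 sin 36.4°) = 4660×0.6981/0.7277 = 4470 N.

P ≈ 4470 N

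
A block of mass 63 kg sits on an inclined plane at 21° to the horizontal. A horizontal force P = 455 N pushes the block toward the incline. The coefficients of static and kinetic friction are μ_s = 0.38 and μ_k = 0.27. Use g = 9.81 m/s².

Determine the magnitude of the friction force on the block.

f ≈ 203 N (down the incline)

Resolve perpendicular to the incline: N = m g cos θ + P sin θ = 63×9.81×cos 21° + 455×sin 21° = 740 N.
Parallel to the incline: P cos θ − m g sin θ = 424.8 − 221.5 = 203.3 N; the friction needed to balance this is 203.3 N acting down the slope.
Maximum static friction: μ_s N = 0.38 × 740 = 281.2 N.
|f_req| = 203.3 ≤ 281.2 N → the block is in equilibrium; friction equals the required value.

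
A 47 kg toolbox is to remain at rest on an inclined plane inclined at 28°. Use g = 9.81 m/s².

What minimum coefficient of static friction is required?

At the slip threshold m g sin θ = μ_s m g cos θ, so μ_s,min = tan θ.
μ_s,min = tan 28° = 0.532.

μ_s,min ≈ 0.532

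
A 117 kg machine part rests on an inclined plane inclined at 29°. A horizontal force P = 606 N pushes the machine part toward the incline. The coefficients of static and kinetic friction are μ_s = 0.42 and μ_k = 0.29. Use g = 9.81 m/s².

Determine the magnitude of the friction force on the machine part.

f ≈ 26.4 N (up the incline)

Resolve perpendicular to the incline: N = m g cos θ + P sin θ = 117×9.81×cos 29° + 606×sin 29° = 1298 N.
Along the incline, the net driving force (taking up-slope positive) is P cos θ − m g sin θ = 530 − 556.4 = -26.43 N, so equilibrium requires friction f = 26.43 N (up-slope).
Maximum static friction: μ_s N = 0.42 × 1298 = 545 N.
Since 26.43 N is within the 545 N limit, the machine part stays put and friction is exactly 26.4 N.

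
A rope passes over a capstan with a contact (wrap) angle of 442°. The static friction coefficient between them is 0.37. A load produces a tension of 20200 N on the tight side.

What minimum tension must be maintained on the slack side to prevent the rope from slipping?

Capstan equation at impending slip: T_tight/T_slack = e^{μβ}.
β = 442° = 7.714 rad; e^{μβ} = e^{0.37×7.714} = 17.36.
T_slack = T_tight / e^{μβ} = 20200 / 17.36 = 1160 N.

T_min ≈ 1160 N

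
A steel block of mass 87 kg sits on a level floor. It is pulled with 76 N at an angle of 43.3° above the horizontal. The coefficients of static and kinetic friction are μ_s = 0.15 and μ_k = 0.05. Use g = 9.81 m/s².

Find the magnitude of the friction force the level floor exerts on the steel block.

f ≈ 55.3 N

N = m g − P sin α = 853.5 − 76×sin 43.3° = 801.3 N.
The horizontal driving force is P cos α = 55.31 N, so equilibrium needs friction f = 55.31 N.
The static-friction limit is μ_s N = 120.2 N.
Since 55.31 N does not exceed the limit, the steel block stays at rest and f = 55.3 N.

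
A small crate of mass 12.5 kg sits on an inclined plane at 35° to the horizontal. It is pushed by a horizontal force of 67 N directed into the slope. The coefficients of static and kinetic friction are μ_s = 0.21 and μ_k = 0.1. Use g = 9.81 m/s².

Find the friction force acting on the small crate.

f ≈ 15.5 N (up the incline)

The horizontal push has a component P sin θ into the surface, so N = m g cos θ + P sin θ = 100.4 + 38.43 = 138.9 N.
Along the incline, the net driving force (taking up-slope positive) is P cos θ − m g sin θ = 54.88 − 70.33 = -15.45 N, so equilibrium requires friction f = 15.45 N (up-slope).
Maximum static friction: μ_s N = 0.21 × 138.9 = 29.16 N.
|f_req| = 15.45 ≤ 29.16 N → the small crate is in equilibrium; friction equals the required value.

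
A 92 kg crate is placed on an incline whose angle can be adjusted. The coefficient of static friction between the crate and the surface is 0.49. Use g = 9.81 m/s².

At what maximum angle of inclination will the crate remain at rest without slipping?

At the slip threshold, m g sin θ = μ_s · m g cos θ, so tan θ = μ_s.
θ_max = arctan(0.49) = 26.1°.

θ_max ≈ 26.1°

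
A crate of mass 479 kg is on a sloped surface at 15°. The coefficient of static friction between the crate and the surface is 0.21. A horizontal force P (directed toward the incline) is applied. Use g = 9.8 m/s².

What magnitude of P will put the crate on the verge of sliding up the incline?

P ≈ 2380 N

At impending motion up the slope, friction acts down-slope at its limit: f = μ_s N.
Perpendicular to the incline: N = m g cos θ + P sin θ.
Along the incline: P cos θ = m g sin θ + μ_s N = m g sin θ + μ_s (m g cos θ + P sin θ).
Solving, P (cos θ − μ_s sin θ) = m g (sin θ + μ_s cos θ), so P = 479×9.8×(sin 15° + 0.21 cos 15°)/(cos 15° − 0.21 sin 15°) = 4690×0.4617/0.9116 = 2380 N.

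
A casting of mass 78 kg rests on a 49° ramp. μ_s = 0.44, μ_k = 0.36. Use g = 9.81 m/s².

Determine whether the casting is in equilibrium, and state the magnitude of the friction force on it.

N = m g cos θ = 502 N.
Down-slope weight component: m g sin θ = 577 N.
μ_s N = 221 N.
577 > 221 N, so it slides; kinetic friction f = μ_k N = 0.36×502 = 181 N.

f ≈ 181 N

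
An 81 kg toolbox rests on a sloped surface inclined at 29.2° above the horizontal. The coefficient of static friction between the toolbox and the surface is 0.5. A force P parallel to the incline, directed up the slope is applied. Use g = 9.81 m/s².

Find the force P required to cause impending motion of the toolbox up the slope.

P ≈ 734 N

At impending motion up the slope, friction acts down-slope at its limit: f = μ_s N.
P is parallel to the surface, so N = m g cos θ = 694 N.
Along the incline: P = m g sin θ + μ_s N = 388 + 0.5×694 = 734 N.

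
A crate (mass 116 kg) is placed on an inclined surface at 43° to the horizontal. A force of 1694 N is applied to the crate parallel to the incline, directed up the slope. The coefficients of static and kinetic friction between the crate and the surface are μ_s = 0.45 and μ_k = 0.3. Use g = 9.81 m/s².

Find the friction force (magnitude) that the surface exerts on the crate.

Perpendicular to the surface, N = m g cos θ = 116·9.81·cos 43° = 832.3 N.
For equilibrium along the incline the friction force must supply f = m g sin θ − P = 776.1 − 1694 = -917.9 N (positive meaning up-slope).
Static friction can supply at most μ_s N = 374.5 N.
Since |-917.9| > 374.5 N, static friction cannot hold it; the crate slides up the incline and kinetic friction applies: f = μ_k N = 0.3 × 832.3 = 250 N.

f ≈ 250 N (down the incline)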